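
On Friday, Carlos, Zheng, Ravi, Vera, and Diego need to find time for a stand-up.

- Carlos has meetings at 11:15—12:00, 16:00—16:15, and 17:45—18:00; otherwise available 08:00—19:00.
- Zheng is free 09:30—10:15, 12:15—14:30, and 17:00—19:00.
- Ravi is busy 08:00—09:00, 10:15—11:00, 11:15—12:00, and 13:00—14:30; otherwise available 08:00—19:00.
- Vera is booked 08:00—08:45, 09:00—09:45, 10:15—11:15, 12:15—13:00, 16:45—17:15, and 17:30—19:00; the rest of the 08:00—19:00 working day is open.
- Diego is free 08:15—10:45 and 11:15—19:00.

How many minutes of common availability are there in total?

Carlos free within 08:00–19:00: 08:00–11:15, 12:00–16:00, 16:15–17:45, 18:00–19:00.
Ravi free within 08:00–19:00: 09:00–10:15, 11:00–11:15, 12:00–13:00, 14:30–19:00.
Vera free within 08:00–19:00: 08:45–09:00, 09:45–10:15, 11:15–12:15, 13:00–16:45, 17:15–17:30.
Carlos ∩ Zheng: 09:30–10:15, 12:15–14:30, 17:00–17:45, 18:00–19:00.
Carlos ∩ Zheng ∩ Ravi: 09:30–10:15, 12:15–13:00, 17:00–17:45, 18:00–19:00.
Carlos ∩ Zheng ∩ Ravi ∩ Vera: 09:45–10:15, 17:15–17:30.
Carlos ∩ Zheng ∩ Ravi ∩ Vera ∩ Diego: 09:45–10:15, 17:15–17:30.
Total common minutes: 30 + 15 = 45.

45 minutes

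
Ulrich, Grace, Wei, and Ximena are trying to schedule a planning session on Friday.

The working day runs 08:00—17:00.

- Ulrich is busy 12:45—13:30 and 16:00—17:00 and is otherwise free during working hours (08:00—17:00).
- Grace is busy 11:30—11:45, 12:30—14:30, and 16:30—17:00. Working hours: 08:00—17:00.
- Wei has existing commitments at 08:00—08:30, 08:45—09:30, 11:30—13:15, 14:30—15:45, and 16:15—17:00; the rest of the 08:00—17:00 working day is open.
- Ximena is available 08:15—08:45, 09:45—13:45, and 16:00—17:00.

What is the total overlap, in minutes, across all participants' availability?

120 minutes

Ulrich free within 08:00–17:00: 08:00–12:45, 13:30–16:00.
Grace free within 08:00–17:00: 08:00–11:30, 11:45–12:30, 14:30–16:30.
Wei free within 08:00–17:00: 08:30–08:45, 09:30–11:30, 13:15–14:30, 15:45–16:15.
Ulrich ∩ Grace: 08:00–11:30, 11:45–12:30, 14:30–16:00.
Ulrich ∩ Grace ∩ Wei: 08:30–08:45, 09:30–11:30, 15:45–16:00.
Ulrich ∩ Grace ∩ Wei ∩ Ximena: 08:30–08:45, 09:45–11:30.
Total common minutes: 15 + 105 = 120.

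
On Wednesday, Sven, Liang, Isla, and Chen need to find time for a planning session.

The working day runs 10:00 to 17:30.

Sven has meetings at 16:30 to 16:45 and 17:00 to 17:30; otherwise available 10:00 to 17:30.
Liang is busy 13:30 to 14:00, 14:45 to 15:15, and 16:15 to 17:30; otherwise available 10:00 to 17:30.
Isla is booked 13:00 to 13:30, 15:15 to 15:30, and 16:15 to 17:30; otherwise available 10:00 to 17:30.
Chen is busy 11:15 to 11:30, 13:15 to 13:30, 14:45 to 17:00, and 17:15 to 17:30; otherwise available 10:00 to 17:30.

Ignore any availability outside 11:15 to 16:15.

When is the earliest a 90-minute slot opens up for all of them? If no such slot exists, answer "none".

Sven free within 10:00–17:30: 10:00–16:30, 16:45–17:00.
Liang free within 10:00–17:30: 10:00–13:30, 14:00–14:45, 15:15–16:15.
Isla free within 10:00–17:30: 10:00–13:00, 13:30–15:15, 15:30–16:15.
Chen free within 10:00–17:30: 10:00–11:15, 11:30–13:15, 13:30–14:45, 17:00–17:15.
Sven ∩ Liang: 10:00–13:30, 14:00–14:45, 15:15–16:15.
Sven ∩ Liang ∩ Isla: 10:00–13:00, 14:00–14:45, 15:30–16:15.
Sven ∩ Liang ∩ Isla ∩ Chen: 10:00–11:15, 11:30–13:00, 14:00–14:45.
Restricted to 11:15–16:15: 11:30–13:00, 14:00–14:45.
Windows ≥ 90 min: 11:30–13:00.
Earliest such window starts at 11:30.

11:30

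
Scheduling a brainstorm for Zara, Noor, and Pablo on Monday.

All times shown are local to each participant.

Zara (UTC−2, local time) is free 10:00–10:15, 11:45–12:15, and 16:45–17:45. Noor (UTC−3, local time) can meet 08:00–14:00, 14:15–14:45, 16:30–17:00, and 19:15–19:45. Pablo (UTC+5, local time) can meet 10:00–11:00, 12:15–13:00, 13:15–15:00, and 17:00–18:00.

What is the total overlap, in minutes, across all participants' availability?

Zara → UTC: 12:00–12:15, 13:45–14:15, 18:45–19:45.
Noor → UTC: 11:00–17:00, 17:15–17:45, 19:30–20:00, 22:15–22:45.
Pablo → UTC: 05:00–06:00, 07:15–08:00, 08:15–10:00, 12:00–13:00.
Zara ∩ Noor: 12:00–12:15, 13:45–14:15, 19:30–19:45.
Zara ∩ Noor ∩ Pablo: 12:00–12:15.
Total common minutes: 15.

15 minutes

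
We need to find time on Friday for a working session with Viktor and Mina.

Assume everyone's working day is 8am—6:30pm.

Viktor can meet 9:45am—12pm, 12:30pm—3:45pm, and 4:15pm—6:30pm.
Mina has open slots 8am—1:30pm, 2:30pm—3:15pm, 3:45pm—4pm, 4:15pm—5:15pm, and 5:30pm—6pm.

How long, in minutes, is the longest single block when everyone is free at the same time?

135 minutes

Viktor ∩ Mina: 09:45–12:00, 12:30–13:30, 14:30–15:15, 16:15–17:15, 17:30–18:00.
Common window lengths: 135, 60, 45, 60, 30 min; longest is 135.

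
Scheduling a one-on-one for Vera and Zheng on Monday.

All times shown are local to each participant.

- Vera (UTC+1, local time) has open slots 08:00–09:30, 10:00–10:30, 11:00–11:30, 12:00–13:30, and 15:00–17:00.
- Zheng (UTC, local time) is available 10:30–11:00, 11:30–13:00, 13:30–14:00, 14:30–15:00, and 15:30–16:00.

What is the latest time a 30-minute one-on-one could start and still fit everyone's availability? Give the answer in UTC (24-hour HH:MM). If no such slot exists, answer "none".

15:30

Vera → UTC: 07:00–08:30, 09:00–09:30, 10:00–10:30, 11:00–12:30, 14:00–16:00.
Zheng → UTC: 10:30–11:00, 11:30–13:00, 13:30–14:00, 14:30–15:00, 15:30–16:00.
Vera ∩ Zheng: 11:30–12:30, 14:30–15:00, 15:30–16:00.
Windows ≥ 30 min: 11:30–12:30, 14:30–15:00, 15:30–16:00.
Latest start in the last window 15:30–16:00 is 16:00 − 30 min = 15:30.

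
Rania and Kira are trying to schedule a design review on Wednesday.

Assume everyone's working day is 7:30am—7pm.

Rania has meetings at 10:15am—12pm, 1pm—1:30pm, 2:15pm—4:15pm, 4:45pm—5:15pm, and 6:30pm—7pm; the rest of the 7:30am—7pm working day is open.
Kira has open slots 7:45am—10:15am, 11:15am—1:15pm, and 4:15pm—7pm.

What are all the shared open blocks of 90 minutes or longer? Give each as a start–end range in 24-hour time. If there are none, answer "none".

07:45–10:15

Rania free within 07:30–19:00: 07:30–10:15, 12:00–13:00, 13:30–14:15, 16:15–16:45, 17:15–18:30.
Rania ∩ Kira: 07:45–10:15, 12:00–13:00, 16:15–16:45, 17:15–18:30.
Windows ≥ 90 min: 07:45–10:15.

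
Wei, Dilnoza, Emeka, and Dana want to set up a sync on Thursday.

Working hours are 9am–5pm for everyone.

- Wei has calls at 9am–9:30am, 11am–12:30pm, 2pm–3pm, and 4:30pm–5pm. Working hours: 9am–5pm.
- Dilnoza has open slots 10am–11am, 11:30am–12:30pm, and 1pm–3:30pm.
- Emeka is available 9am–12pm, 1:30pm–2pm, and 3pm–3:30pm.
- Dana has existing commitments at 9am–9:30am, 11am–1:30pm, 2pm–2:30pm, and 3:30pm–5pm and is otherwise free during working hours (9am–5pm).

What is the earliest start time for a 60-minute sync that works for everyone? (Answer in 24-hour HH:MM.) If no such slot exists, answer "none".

10:00

Wei free within 09:00–17:00: 09:30–11:00, 12:30–14:00, 15:00–16:30.
Dana free within 09:00–17:00: 09:30–11:00, 13:30–14:00, 14:30–15:30.
Wei ∩ Dilnoza: 10:00–11:00, 13:00–14:00, 15:00–15:30.
Wei ∩ Dilnoza ∩ Emeka: 10:00–11:00, 13:30–14:00, 15:00–15:30.
Wei ∩ Dilnoza ∩ Emeka ∩ Dana: 10:00–11:00, 13:30–14:00, 15:00–15:30.
Windows ≥ 60 min: 10:00–11:00.
Earliest such window starts at 10:00.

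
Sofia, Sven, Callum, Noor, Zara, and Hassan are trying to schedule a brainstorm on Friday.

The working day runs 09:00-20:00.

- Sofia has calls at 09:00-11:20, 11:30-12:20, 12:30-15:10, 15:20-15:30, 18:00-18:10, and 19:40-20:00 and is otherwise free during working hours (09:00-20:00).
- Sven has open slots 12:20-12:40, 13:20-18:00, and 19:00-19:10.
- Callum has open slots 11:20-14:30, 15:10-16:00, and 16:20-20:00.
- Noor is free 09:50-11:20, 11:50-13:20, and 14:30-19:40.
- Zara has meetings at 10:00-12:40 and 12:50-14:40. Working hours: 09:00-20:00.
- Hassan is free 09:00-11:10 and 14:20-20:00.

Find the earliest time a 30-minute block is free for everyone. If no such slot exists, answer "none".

Sofia free within 09:00–20:00: 11:20–11:30, 12:20–12:30, 15:10–15:20, 15:30–18:00, 18:10–19:40.
Zara free within 09:00–20:00: 09:00–10:00, 12:40–12:50, 14:40–20:00.
Sofia ∩ Sven: 12:20–12:30, 15:10–15:20, 15:30–18:00, 19:00–19:10.
Sofia ∩ Sven ∩ Callum: 12:20–12:30, 15:10–15:20, 15:30–16:00, 16:20–18:00, 19:00–19:10.
Sofia ∩ Sven ∩ Callum ∩ Noor: 12:20–12:30, 15:10–15:20, 15:30–16:00, 16:20–18:00, 19:00–19:10.
Sofia ∩ Sven ∩ Callum ∩ Noor ∩ Zara: 15:10–15:20, 15:30–16:00, 16:20–18:00, 19:00–19:10.
Sofia ∩ Sven ∩ Callum ∩ Noor ∩ Zara ∩ Hassan: 15:10–15:20, 15:30–16:00, 16:20–18:00, 19:00–19:10.
Windows ≥ 30 min: 15:30–16:00, 16:20–18:00.
Earliest such window starts at 15:30.

15:30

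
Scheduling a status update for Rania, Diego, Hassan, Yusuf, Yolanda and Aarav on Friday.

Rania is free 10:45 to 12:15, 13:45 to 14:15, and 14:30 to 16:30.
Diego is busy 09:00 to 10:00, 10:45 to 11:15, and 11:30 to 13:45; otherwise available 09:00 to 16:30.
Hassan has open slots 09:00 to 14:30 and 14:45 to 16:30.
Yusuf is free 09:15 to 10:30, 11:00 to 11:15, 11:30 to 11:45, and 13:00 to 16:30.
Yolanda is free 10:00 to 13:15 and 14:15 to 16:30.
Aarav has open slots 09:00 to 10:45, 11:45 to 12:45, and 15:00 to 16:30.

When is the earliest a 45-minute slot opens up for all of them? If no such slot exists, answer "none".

15:00

Diego free within 09:00–16:30: 10:00–10:45, 11:15–11:30, 13:45–16:30.
Rania ∩ Diego: 11:15–11:30, 13:45–14:15, 14:30–16:30.
Rania ∩ Diego ∩ Hassan: 11:15–11:30, 13:45–14:15, 14:45–16:30.
Rania ∩ Diego ∩ Hassan ∩ Yusuf: 13:45–14:15, 14:45–16:30.
Rania ∩ Diego ∩ Hassan ∩ Yusuf ∩ Yolanda: 14:45–16:30.
Rania ∩ Diego ∩ Hassan ∩ Yusuf ∩ Yolanda ∩ Aarav: 15:00–16:30.
Windows ≥ 45 min: 15:00–16:30.
Earliest such window starts at 15:00.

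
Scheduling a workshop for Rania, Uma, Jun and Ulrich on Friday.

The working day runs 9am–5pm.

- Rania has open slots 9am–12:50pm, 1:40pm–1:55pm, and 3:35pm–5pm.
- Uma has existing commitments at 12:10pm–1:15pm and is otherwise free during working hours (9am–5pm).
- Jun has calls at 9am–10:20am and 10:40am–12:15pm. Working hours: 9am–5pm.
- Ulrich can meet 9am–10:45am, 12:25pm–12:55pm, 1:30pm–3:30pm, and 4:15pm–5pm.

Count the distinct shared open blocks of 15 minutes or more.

3

Uma free within 09:00–17:00: 09:00–12:10, 13:15–17:00.
Jun free within 09:00–17:00: 10:20–10:40, 12:15–17:00.
Rania ∩ Uma: 09:00–12:10, 13:40–13:55, 15:35–17:00.
Rania ∩ Uma ∩ Jun: 10:20–10:40, 13:40–13:55, 15:35–17:00.
Rania ∩ Uma ∩ Jun ∩ Ulrich: 10:20–10:40, 13:40–13:55, 16:15–17:00.
Windows ≥ 15 min: 10:20–10:40, 13:40–13:55, 16:15–17:00.
That's 3 windows.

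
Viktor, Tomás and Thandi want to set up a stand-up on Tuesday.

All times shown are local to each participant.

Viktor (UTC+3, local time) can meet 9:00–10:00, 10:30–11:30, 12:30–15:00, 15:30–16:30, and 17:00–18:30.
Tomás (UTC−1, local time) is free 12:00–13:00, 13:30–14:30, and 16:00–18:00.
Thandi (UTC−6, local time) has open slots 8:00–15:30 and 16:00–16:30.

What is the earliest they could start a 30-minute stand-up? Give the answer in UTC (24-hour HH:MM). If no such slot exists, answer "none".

Viktor → UTC: 06:00–07:00, 07:30–08:30, 09:30–12:00, 12:30–13:30, 14:00–15:30.
Tomás → UTC: 13:00–14:00, 14:30–15:30, 17:00–19:00.
Thandi → UTC: 14:00–21:30, 22:00–22:30.
Viktor ∩ Tomás: 13:00–13:30, 14:30–15:30.
Viktor ∩ Tomás ∩ Thandi: 14:30–15:30.
Windows ≥ 30 min: 14:30–15:30.
Earliest such window starts at 14:30.

14:30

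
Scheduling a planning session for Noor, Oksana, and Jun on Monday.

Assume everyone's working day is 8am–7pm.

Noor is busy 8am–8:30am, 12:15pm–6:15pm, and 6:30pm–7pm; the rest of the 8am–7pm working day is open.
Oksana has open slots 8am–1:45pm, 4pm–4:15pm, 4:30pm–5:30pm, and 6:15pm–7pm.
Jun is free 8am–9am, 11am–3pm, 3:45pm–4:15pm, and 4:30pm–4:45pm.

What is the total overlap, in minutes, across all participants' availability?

Noor free within 08:00–19:00: 08:30–12:15, 18:15–18:30.
Noor ∩ Oksana: 08:30–12:15, 18:15–18:30.
Noor ∩ Oksana ∩ Jun: 08:30–09:00, 11:00–12:15.
Total common minutes: 30 + 75 = 105.

105 minutes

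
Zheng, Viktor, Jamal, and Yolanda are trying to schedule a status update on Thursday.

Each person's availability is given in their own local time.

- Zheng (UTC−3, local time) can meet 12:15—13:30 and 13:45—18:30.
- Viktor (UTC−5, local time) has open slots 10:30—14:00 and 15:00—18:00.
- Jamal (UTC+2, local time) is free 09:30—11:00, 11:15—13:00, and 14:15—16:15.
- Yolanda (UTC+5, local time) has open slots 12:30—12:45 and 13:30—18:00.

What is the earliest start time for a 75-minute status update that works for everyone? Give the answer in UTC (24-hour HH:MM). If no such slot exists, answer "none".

Zheng → UTC: 15:15–16:30, 16:45–21:30.
Viktor → UTC: 15:30–19:00, 20:00–23:00.
Jamal → UTC: 07:30–09:00, 09:15–11:00, 12:15–14:15.
Yolanda → UTC: 07:30–07:45, 08:30–13:00.
Zheng ∩ Viktor: 15:30–16:30, 16:45–19:00, 20:00–21:30.
Zheng ∩ Viktor ∩ Jamal: (none).
Zheng ∩ Viktor ∩ Jamal ∩ Yolanda: (none).
Windows ≥ 75 min: (none).

none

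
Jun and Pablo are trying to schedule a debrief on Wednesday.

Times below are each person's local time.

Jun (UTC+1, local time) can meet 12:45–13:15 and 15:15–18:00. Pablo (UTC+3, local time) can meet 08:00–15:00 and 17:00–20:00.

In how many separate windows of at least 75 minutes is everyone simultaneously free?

1

Jun → UTC: 11:45–12:15, 14:15–17:00.
Pablo → UTC: 05:00–12:00, 14:00–17:00.
Jun ∩ Pablo: 11:45–12:00, 14:15–17:00.
Windows ≥ 75 min: 14:15–17:00.
That's 1 window.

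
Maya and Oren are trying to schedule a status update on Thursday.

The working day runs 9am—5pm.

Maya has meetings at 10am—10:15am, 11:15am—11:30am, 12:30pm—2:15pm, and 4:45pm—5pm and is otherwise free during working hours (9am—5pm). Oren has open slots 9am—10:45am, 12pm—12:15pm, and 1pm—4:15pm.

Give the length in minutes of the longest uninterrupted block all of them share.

120 minutes

Maya free within 09:00–17:00: 09:00–10:00, 10:15–11:15, 11:30–12:30, 14:15–16:45.
Maya ∩ Oren: 09:00–10:00, 10:15–10:45, 12:00–12:15, 14:15–16:15.
Common window lengths: 60, 30, 15, 120 min; longest is 120.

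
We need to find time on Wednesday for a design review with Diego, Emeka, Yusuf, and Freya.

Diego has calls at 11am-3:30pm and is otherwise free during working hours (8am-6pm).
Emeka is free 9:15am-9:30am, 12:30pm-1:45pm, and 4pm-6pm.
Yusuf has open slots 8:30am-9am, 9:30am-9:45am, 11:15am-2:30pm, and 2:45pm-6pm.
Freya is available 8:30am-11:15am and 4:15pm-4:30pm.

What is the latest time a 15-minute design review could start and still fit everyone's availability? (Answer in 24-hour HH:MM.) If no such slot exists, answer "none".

16:15

Diego free within 08:00–18:00: 08:00–11:00, 15:30–18:00.
Diego ∩ Emeka: 09:15–09:30, 16:00–18:00.
Diego ∩ Emeka ∩ Yusuf: 16:00–18:00.
Diego ∩ Emeka ∩ Yusuf ∩ Freya: 16:15–16:30.
Windows ≥ 15 min: 16:15–16:30.
Latest start in the last window 16:15–16:30 is 16:30 − 15 min = 16:15.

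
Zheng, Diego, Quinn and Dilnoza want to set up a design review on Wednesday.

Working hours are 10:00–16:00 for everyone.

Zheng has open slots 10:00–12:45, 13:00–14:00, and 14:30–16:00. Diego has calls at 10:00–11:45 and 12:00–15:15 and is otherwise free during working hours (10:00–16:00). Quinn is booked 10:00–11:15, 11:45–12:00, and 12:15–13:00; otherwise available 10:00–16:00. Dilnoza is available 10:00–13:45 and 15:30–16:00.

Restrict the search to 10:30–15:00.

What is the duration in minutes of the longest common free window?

Diego free within 10:00–16:00: 11:45–12:00, 15:15–16:00.
Quinn free within 10:00–16:00: 11:15–11:45, 12:00–12:15, 13:00–16:00.
Zheng ∩ Diego: 11:45–12:00, 15:15–16:00.
Zheng ∩ Diego ∩ Quinn: 15:15–16:00.
Zheng ∩ Diego ∩ Quinn ∩ Dilnoza: 15:30–16:00.
Restricted to 10:30–15:00: (none).
No common window.

0 minutes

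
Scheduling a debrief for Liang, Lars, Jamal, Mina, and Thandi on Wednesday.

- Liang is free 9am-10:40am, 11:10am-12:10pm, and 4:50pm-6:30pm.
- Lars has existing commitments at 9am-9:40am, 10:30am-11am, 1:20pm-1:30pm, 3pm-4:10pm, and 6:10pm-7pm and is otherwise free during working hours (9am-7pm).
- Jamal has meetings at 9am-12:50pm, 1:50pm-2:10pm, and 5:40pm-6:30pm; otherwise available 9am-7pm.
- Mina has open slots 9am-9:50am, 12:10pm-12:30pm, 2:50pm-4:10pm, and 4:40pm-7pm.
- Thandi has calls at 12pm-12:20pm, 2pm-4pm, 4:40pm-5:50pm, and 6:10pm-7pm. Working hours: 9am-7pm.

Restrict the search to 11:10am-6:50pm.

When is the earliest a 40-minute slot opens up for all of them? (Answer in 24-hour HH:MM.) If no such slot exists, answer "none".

none

Lars free within 09:00–19:00: 09:40–10:30, 11:00–13:20, 13:30–15:00, 16:10–18:10.
Jamal free within 09:00–19:00: 12:50–13:50, 14:10–17:40, 18:30–19:00.
Thandi free within 09:00–19:00: 09:00–12:00, 12:20–14:00, 16:00–16:40, 17:50–18:10.
Liang ∩ Lars: 09:40–10:30, 11:10–12:10, 16:50–18:10.
Liang ∩ Lars ∩ Jamal: 16:50–17:40.
Liang ∩ Lars ∩ Jamal ∩ Mina: 16:50–17:40.
Liang ∩ Lars ∩ Jamal ∩ Mina ∩ Thandi: (none).
Restricted to 11:10–18:50: (none).
Windows ≥ 40 min: (none).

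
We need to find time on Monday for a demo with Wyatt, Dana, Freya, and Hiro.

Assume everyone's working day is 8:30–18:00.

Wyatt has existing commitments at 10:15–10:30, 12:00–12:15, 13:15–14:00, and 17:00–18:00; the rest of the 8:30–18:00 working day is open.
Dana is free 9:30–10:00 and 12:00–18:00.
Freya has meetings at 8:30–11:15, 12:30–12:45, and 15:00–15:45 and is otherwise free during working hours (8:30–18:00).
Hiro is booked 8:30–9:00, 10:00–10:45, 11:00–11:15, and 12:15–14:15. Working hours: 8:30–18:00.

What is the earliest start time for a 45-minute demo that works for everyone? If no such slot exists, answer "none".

Wyatt free within 08:30–18:00: 08:30–10:15, 10:30–12:00, 12:15–13:15, 14:00–17:00.
Freya free within 08:30–18:00: 11:15–12:30, 12:45–15:00, 15:45–18:00.
Hiro free within 08:30–18:00: 09:00–10:00, 10:45–11:00, 11:15–12:15, 14:15–18:00.
Wyatt ∩ Dana: 09:30–10:00, 12:15–13:15, 14:00–17:00.
Wyatt ∩ Dana ∩ Freya: 12:15–12:30, 12:45–13:15, 14:00–15:00, 15:45–17:00.
Wyatt ∩ Dana ∩ Freya ∩ Hiro: 14:15–15:00, 15:45–17:00.
Windows ≥ 45 min: 14:15–15:00, 15:45–17:00.
Earliest such window starts at 14:15.

14:15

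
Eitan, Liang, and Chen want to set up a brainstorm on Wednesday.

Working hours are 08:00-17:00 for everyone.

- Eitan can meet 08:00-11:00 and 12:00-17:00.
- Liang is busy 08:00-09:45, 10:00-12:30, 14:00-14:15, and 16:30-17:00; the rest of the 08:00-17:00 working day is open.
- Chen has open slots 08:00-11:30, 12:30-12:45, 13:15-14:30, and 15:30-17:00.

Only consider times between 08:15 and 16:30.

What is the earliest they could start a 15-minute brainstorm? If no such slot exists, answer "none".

Liang free within 08:00–17:00: 09:45–10:00, 12:30–14:00, 14:15–16:30.
Eitan ∩ Liang: 09:45–10:00, 12:30–14:00, 14:15–16:30.
Eitan ∩ Liang ∩ Chen: 09:45–10:00, 12:30–12:45, 13:15–14:00, 14:15–14:30, 15:30–16:30.
Restricted to 08:15–16:30: 09:45–10:00, 12:30–12:45, 13:15–14:00, 14:15–14:30, 15:30–16:30.
Windows ≥ 15 min: 09:45–10:00, 12:30–12:45, 13:15–14:00, 14:15–14:30, 15:30–16:30.
Earliest such window starts at 09:45.

09:45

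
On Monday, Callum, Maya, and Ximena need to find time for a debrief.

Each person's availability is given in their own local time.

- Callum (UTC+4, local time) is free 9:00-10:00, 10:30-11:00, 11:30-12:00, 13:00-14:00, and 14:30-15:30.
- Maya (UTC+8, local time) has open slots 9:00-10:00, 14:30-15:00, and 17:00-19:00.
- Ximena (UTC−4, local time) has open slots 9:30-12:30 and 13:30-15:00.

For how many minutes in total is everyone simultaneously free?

Callum → UTC: 05:00–06:00, 06:30–07:00, 07:30–08:00, 09:00–10:00, 10:30–11:30.
Maya → UTC: 01:00–02:00, 06:30–07:00, 09:00–11:00.
Ximena → UTC: 13:30–16:30, 17:30–19:00.
Callum ∩ Maya: 06:30–07:00, 09:00–10:00, 10:30–11:00.
Callum ∩ Maya ∩ Ximena: (none).
Total common minutes: 0.

0 minutes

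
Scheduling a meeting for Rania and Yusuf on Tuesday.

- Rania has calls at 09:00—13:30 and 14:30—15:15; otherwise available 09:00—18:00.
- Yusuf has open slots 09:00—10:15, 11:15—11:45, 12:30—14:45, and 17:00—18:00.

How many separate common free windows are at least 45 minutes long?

Rania free within 09:00–18:00: 13:30–14:30, 15:15–18:00.
Rania ∩ Yusuf: 13:30–14:30, 17:00–18:00.
Windows ≥ 45 min: 13:30–14:30, 17:00–18:00.
That's 2 windows.

2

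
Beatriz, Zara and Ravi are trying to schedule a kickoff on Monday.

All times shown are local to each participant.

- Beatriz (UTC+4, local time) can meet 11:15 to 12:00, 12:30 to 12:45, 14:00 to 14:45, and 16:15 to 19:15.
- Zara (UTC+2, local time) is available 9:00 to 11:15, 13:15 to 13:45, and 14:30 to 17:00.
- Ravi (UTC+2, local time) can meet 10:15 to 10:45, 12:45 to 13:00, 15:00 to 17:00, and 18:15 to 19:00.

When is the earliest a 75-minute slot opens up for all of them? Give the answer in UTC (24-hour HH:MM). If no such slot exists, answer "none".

Beatriz → UTC: 07:15–08:00, 08:30–08:45, 10:00–10:45, 12:15–15:15.
Zara → UTC: 07:00–09:15, 11:15–11:45, 12:30–15:00.
Ravi → UTC: 08:15–08:45, 10:45–11:00, 13:00–15:00, 16:15–17:00.
Beatriz ∩ Zara: 07:15–08:00, 08:30–08:45, 12:30–15:00.
Beatriz ∩ Zara ∩ Ravi: 08:30–08:45, 13:00–15:00.
Windows ≥ 75 min: 13:00–15:00.
Earliest such window starts at 13:00.

13:00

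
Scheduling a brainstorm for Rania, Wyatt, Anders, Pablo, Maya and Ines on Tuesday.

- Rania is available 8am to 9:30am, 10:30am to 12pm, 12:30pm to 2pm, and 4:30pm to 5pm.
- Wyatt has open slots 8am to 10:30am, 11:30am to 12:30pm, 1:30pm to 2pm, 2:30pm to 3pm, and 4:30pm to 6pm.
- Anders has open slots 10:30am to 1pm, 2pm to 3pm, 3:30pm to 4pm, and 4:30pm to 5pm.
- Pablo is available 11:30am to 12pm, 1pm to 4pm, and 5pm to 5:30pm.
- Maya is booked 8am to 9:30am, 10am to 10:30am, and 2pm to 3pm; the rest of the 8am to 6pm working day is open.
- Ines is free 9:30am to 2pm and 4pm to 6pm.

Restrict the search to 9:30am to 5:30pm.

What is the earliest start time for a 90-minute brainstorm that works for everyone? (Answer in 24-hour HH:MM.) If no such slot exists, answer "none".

none

Maya free within 08:00–18:00: 09:30–10:00, 10:30–14:00, 15:00–18:00.
Rania ∩ Wyatt: 08:00–09:30, 11:30–12:00, 13:30–14:00, 16:30–17:00.
Rania ∩ Wyatt ∩ Anders: 11:30–12:00, 16:30–17:00.
Rania ∩ Wyatt ∩ Anders ∩ Pablo: 11:30–12:00.
Rania ∩ Wyatt ∩ Anders ∩ Pablo ∩ Maya: 11:30–12:00.
Rania ∩ Wyatt ∩ Anders ∩ Pablo ∩ Maya ∩ Ines: 11:30–12:00.
Restricted to 09:30–17:30: 11:30–12:00.
Windows ≥ 90 min: (none).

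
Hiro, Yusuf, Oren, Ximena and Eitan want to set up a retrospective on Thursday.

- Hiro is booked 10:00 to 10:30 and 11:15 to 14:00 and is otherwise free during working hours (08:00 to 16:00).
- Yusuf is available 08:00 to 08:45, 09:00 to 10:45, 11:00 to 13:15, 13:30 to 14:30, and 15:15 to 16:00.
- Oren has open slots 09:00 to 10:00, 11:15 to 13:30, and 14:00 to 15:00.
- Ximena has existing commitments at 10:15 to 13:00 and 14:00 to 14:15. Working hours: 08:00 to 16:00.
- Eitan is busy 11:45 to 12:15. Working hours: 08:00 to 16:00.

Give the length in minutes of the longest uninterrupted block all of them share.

60 minutes

Hiro free within 08:00–16:00: 08:00–10:00, 10:30–11:15, 14:00–16:00.
Ximena free within 08:00–16:00: 08:00–10:15, 13:00–14:00, 14:15–16:00.
Eitan free within 08:00–16:00: 08:00–11:45, 12:15–16:00.
Hiro ∩ Yusuf: 08:00–08:45, 09:00–10:00, 10:30–10:45, 11:00–11:15, 14:00–14:30, 15:15–16:00.
Hiro ∩ Yusuf ∩ Oren: 09:00–10:00, 14:00–14:30.
Hiro ∩ Yusuf ∩ Oren ∩ Ximena: 09:00–10:00, 14:15–14:30.
Hiro ∩ Yusuf ∩ Oren ∩ Ximena ∩ Eitan: 09:00–10:00, 14:15–14:30.
Common window lengths: 60, 15 min; longest is 60.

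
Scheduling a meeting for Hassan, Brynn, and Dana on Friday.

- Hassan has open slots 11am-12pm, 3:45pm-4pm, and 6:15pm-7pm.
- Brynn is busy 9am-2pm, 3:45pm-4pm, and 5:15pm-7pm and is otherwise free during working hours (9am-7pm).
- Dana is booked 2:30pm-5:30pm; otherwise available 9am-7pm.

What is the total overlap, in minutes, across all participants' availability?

0 minutes

Brynn free within 09:00–19:00: 14:00–15:45, 16:00–17:15.
Dana free within 09:00–19:00: 09:00–14:30, 17:30–19:00.
Hassan ∩ Brynn: (none).
Hassan ∩ Brynn ∩ Dana: (none).
Total common minutes: 0.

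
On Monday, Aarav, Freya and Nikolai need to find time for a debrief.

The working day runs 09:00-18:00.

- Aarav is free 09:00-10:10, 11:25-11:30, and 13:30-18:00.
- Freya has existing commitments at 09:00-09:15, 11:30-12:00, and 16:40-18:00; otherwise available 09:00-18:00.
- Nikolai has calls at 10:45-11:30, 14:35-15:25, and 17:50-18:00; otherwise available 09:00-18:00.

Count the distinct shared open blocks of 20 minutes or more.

3

Freya free within 09:00–18:00: 09:15–11:30, 12:00–16:40.
Nikolai free within 09:00–18:00: 09:00–10:45, 11:30–14:35, 15:25–17:50.
Aarav ∩ Freya: 09:15–10:10, 11:25–11:30, 13:30–16:40.
Aarav ∩ Freya ∩ Nikolai: 09:15–10:10, 13:30–14:35, 15:25–16:40.
Windows ≥ 20 min: 09:15–10:10, 13:30–14:35, 15:25–16:40.
That's 3 windows.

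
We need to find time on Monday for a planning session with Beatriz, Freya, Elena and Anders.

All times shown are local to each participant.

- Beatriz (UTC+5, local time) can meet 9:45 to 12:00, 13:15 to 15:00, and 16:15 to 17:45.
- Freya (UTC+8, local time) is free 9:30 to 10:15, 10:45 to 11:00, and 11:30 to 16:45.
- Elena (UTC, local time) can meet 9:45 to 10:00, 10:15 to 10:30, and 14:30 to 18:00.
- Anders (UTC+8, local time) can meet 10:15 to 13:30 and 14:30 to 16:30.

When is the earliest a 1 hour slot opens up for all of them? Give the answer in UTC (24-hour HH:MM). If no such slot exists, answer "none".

none

Beatriz → UTC: 04:45–07:00, 08:15–10:00, 11:15–12:45.
Freya → UTC: 01:30–02:15, 02:45–03:00, 03:30–08:45.
Elena → UTC: 09:45–10:00, 10:15–10:30, 14:30–18:00.
Anders → UTC: 02:15–05:30, 06:30–08:30.
Beatriz ∩ Freya: 04:45–07:00, 08:15–08:45.
Beatriz ∩ Freya ∩ Elena: (none).
Beatriz ∩ Freya ∩ Elena ∩ Anders: (none).
Windows ≥ 60 min: (none).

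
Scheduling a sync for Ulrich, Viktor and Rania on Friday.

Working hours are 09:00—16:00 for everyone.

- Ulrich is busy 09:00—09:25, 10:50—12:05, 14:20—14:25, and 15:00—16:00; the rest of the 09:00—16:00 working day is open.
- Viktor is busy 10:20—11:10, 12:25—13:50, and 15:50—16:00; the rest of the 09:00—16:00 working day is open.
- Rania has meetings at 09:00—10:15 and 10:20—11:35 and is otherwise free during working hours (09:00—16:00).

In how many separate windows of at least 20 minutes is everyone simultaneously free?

Ulrich free within 09:00–16:00: 09:25–10:50, 12:05–14:20, 14:25–15:00.
Viktor free within 09:00–16:00: 09:00–10:20, 11:10–12:25, 13:50–15:50.
Rania free within 09:00–16:00: 10:15–10:20, 11:35–16:00.
Ulrich ∩ Viktor: 09:25–10:20, 12:05–12:25, 13:50–14:20, 14:25–15:00.
Ulrich ∩ Viktor ∩ Rania: 10:15–10:20, 12:05–12:25, 13:50–14:20, 14:25–15:00.
Windows ≥ 20 min: 12:05–12:25, 13:50–14:20, 14:25–15:00.
That's 3 windows.

3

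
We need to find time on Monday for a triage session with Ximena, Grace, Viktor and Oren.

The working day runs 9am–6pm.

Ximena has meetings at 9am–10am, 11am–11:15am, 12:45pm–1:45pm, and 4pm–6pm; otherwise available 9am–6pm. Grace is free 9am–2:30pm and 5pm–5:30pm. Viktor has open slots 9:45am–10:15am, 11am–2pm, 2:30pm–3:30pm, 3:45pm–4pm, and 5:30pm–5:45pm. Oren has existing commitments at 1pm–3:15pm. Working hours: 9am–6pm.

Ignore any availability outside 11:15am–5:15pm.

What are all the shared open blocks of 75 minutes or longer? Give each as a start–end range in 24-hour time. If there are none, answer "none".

Ximena free within 09:00–18:00: 10:00–11:00, 11:15–12:45, 13:45–16:00.
Oren free within 09:00–18:00: 09:00–13:00, 15:15–18:00.
Ximena ∩ Grace: 10:00–11:00, 11:15–12:45, 13:45–14:30.
Ximena ∩ Grace ∩ Viktor: 10:00–10:15, 11:15–12:45, 13:45–14:00.
Ximena ∩ Grace ∩ Viktor ∩ Oren: 10:00–10:15, 11:15–12:45.
Restricted to 11:15–17:15: 11:15–12:45.
Windows ≥ 75 min: 11:15–12:45.

11:15–12:45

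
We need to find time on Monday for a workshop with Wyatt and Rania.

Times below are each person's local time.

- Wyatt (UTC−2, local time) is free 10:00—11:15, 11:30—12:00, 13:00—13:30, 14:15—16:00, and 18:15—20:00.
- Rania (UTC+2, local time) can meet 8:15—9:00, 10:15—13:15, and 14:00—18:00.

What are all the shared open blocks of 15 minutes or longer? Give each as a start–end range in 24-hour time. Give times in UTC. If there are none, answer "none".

12:00–13:15, 13:30–14:00, 15:00–15:30

Wyatt → UTC: 12:00–13:15, 13:30–14:00, 15:00–15:30, 16:15–18:00, 20:15–22:00.
Rania → UTC: 06:15–07:00, 08:15–11:15, 12:00–16:00.
Wyatt ∩ Rania: 12:00–13:15, 13:30–14:00, 15:00–15:30.
Windows ≥ 15 min: 12:00–13:15, 13:30–14:00, 15:00–15:30.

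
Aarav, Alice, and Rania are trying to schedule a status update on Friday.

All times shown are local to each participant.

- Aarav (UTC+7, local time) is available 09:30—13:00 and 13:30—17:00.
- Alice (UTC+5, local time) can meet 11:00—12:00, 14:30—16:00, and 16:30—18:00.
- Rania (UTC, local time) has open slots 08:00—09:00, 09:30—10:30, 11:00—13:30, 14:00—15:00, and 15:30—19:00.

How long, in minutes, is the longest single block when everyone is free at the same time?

Aarav → UTC: 02:30–06:00, 06:30–10:00.
Alice → UTC: 06:00–07:00, 09:30–11:00, 11:30–13:00.
Rania → UTC: 08:00–09:00, 09:30–10:30, 11:00–13:30, 14:00–15:00, 15:30–19:00.
Aarav ∩ Alice: 06:30–07:00, 09:30–10:00.
Aarav ∩ Alice ∩ Rania: 09:30–10:00.
Single common window of 30 minutes.

30 minutes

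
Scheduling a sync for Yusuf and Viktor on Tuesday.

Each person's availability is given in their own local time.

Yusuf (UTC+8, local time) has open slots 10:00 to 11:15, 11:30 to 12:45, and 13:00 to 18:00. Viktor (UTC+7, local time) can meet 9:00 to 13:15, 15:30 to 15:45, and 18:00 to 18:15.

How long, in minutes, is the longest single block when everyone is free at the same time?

75 minutes

Yusuf → UTC: 02:00–03:15, 03:30–04:45, 05:00–10:00.
Viktor → UTC: 02:00–06:15, 08:30–08:45, 11:00–11:15.
Yusuf ∩ Viktor: 02:00–03:15, 03:30–04:45, 05:00–06:15, 08:30–08:45.
Common window lengths: 75, 75, 75, 15 min; longest is 75.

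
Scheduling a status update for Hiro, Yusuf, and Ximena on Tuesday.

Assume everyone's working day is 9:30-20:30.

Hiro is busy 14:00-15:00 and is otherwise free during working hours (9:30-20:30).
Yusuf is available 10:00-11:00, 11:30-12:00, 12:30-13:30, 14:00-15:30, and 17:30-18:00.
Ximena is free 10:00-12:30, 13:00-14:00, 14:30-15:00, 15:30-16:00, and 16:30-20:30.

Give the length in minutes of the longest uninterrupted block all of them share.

Hiro free within 09:30–20:30: 09:30–14:00, 15:00–20:30.
Hiro ∩ Yusuf: 10:00–11:00, 11:30–12:00, 12:30–13:30, 15:00–15:30, 17:30–18:00.
Hiro ∩ Yusuf ∩ Ximena: 10:00–11:00, 11:30–12:00, 13:00–13:30, 17:30–18:00.
Common window lengths: 60, 30, 30, 30 min; longest is 60.

60 minutes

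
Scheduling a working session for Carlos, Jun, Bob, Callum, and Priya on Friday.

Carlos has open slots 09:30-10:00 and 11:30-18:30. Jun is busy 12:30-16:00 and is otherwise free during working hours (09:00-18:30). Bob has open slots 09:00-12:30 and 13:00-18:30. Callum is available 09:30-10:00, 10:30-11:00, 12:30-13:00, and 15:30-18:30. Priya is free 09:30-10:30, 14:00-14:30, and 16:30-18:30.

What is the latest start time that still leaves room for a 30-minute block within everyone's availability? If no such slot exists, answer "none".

Jun free within 09:00–18:30: 09:00–12:30, 16:00–18:30.
Carlos ∩ Jun: 09:30–10:00, 11:30–12:30, 16:00–18:30.
Carlos ∩ Jun ∩ Bob: 09:30–10:00, 11:30–12:30, 16:00–18:30.
Carlos ∩ Jun ∩ Bob ∩ Callum: 09:30–10:00, 16:00–18:30.
Carlos ∩ Jun ∩ Bob ∩ Callum ∩ Priya: 09:30–10:00, 16:30–18:30.
Windows ≥ 30 min: 09:30–10:00, 16:30–18:30.
Latest start in the last window 16:30–18:30 is 18:30 − 30 min = 18:00.

18:00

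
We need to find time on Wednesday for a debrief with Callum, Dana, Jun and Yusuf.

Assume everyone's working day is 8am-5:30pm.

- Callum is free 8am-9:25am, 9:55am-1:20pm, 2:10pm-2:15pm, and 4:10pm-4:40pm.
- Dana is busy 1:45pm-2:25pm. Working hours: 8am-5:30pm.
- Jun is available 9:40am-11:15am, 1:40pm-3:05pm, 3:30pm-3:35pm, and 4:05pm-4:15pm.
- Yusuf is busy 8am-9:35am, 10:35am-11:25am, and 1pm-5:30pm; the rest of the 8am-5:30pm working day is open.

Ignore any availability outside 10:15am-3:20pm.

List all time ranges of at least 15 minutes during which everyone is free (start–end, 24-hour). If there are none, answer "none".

Dana free within 08:00–17:30: 08:00–13:45, 14:25–17:30.
Yusuf free within 08:00–17:30: 09:35–10:35, 11:25–13:00.
Callum ∩ Dana: 08:00–09:25, 09:55–13:20, 16:10–16:40.
Callum ∩ Dana ∩ Jun: 09:55–11:15, 16:10–16:15.
Callum ∩ Dana ∩ Jun ∩ Yusuf: 09:55–10:35.
Restricted to 10:15–15:20: 10:15–10:35.
Windows ≥ 15 min: 10:15–10:35.

10:15–10:35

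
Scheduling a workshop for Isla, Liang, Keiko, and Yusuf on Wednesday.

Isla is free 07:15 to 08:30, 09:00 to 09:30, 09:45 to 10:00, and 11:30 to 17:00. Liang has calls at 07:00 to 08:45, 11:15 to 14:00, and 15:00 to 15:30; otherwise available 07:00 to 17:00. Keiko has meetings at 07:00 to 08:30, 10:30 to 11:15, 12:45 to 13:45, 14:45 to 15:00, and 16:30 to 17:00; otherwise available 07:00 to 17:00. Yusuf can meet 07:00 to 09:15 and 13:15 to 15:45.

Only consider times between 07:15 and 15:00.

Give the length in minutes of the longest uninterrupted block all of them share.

Liang free within 07:00–17:00: 08:45–11:15, 14:00–15:00, 15:30–17:00.
Keiko free within 07:00–17:00: 08:30–10:30, 11:15–12:45, 13:45–14:45, 15:00–16:30.
Isla ∩ Liang: 09:00–09:30, 09:45–10:00, 14:00–15:00, 15:30–17:00.
Isla ∩ Liang ∩ Keiko: 09:00–09:30, 09:45–10:00, 14:00–14:45, 15:30–16:30.
Isla ∩ Liang ∩ Keiko ∩ Yusuf: 09:00–09:15, 14:00–14:45, 15:30–15:45.
Restricted to 07:15–15:00: 09:00–09:15, 14:00–14:45.
Common window lengths: 15, 45 min; longest is 45.

45 minutes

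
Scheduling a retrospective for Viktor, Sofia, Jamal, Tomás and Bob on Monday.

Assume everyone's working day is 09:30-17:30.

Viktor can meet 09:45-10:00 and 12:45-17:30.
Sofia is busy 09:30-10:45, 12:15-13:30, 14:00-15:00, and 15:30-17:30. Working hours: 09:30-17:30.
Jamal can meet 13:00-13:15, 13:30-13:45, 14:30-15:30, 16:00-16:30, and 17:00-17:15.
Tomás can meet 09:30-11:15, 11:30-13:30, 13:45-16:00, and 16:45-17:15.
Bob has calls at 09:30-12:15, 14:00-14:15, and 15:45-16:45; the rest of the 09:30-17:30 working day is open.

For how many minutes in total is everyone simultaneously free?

30 minutes

Sofia free within 09:30–17:30: 10:45–12:15, 13:30–14:00, 15:00–15:30.
Bob free within 09:30–17:30: 12:15–14:00, 14:15–15:45, 16:45–17:30.
Viktor ∩ Sofia: 13:30–14:00, 15:00–15:30.
Viktor ∩ Sofia ∩ Jamal: 13:30–13:45, 15:00–15:30.
Viktor ∩ Sofia ∩ Jamal ∩ Tomás: 15:00–15:30.
Viktor ∩ Sofia ∩ Jamal ∩ Tomás ∩ Bob: 15:00–15:30.
Total common minutes: 30.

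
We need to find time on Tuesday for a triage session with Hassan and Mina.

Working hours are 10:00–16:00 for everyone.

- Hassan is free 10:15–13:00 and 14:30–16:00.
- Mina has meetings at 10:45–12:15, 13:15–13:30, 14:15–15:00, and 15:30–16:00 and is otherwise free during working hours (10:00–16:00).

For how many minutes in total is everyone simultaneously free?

Mina free within 10:00–16:00: 10:00–10:45, 12:15–13:15, 13:30–14:15, 15:00–15:30.
Hassan ∩ Mina: 10:15–10:45, 12:15–13:00, 15:00–15:30.
Total common minutes: 30 + 45 + 30 = 105.

105 minutes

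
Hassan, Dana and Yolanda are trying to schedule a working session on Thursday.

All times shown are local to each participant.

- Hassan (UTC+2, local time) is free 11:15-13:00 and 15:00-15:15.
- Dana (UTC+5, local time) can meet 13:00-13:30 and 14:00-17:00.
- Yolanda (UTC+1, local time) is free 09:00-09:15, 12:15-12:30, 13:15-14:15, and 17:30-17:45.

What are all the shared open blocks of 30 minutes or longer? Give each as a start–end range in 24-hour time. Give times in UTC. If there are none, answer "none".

none

Hassan → UTC: 09:15–11:00, 13:00–13:15.
Dana → UTC: 08:00–08:30, 09:00–12:00.
Yolanda → UTC: 08:00–08:15, 11:15–11:30, 12:15–13:15, 16:30–16:45.
Hassan ∩ Dana: 09:15–11:00.
Hassan ∩ Dana ∩ Yolanda: (none).
Windows ≥ 30 min: (none).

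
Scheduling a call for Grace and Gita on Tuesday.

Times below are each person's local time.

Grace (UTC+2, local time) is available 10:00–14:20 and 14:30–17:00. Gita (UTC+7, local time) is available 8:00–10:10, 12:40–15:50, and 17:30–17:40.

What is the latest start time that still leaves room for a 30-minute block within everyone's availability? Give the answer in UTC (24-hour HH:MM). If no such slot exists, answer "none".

08:20

Grace → UTC: 08:00–12:20, 12:30–15:00.
Gita → UTC: 01:00–03:10, 05:40–08:50, 10:30–10:40.
Grace ∩ Gita: 08:00–08:50, 10:30–10:40.
Windows ≥ 30 min: 08:00–08:50.
Latest start in the last window 08:00–08:50 is 08:50 − 30 min = 08:20.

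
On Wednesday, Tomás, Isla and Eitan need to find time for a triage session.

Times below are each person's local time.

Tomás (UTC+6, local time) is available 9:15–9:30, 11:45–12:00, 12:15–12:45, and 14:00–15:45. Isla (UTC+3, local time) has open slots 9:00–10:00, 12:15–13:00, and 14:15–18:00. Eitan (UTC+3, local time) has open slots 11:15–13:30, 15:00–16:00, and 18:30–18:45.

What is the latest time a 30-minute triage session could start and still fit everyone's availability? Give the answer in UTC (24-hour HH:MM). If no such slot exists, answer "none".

Tomás → UTC: 03:15–03:30, 05:45–06:00, 06:15–06:45, 08:00–09:45.
Isla → UTC: 06:00–07:00, 09:15–10:00, 11:15–15:00.
Eitan → UTC: 08:15–10:30, 12:00–13:00, 15:30–15:45.
Tomás ∩ Isla: 06:15–06:45, 09:15–09:45.
Tomás ∩ Isla ∩ Eitan: 09:15–09:45.
Windows ≥ 30 min: 09:15–09:45.
Latest start in the last window 09:15–09:45 is 09:45 − 30 min = 09:15.

09:15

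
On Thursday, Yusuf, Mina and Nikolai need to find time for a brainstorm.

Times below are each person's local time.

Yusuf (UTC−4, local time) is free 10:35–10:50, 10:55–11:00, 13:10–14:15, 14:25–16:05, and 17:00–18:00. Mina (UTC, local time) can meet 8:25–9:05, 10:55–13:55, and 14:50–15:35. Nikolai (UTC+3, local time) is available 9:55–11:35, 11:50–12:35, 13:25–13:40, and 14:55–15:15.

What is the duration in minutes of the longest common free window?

0 minutes

Yusuf → UTC: 14:35–14:50, 14:55–15:00, 17:10–18:15, 18:25–20:05, 21:00–22:00.
Mina → UTC: 08:25–09:05, 10:55–13:55, 14:50–15:35.
Nikolai → UTC: 06:55–08:35, 08:50–09:35, 10:25–10:40, 11:55–12:15.
Yusuf ∩ Mina: 14:55–15:00.
Yusuf ∩ Mina ∩ Nikolai: (none).
No common window.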